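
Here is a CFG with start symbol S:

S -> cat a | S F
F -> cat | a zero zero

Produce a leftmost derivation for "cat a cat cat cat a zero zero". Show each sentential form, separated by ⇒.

S ⇒ S F   [S -> S F]
S F ⇒ S F F   [S -> S F]
S F F ⇒ S F F F   [S -> S F]
S F F F ⇒ S F F F F   [S -> S F]
S F F F F ⇒ cat a F F F F   [S -> cat a]
cat a F F F F ⇒ cat a cat F F F   [F -> cat]
cat a cat F F F ⇒ cat a cat cat F F   [F -> cat]
cat a cat cat F F ⇒ cat a cat cat cat F   [F -> cat]
cat a cat cat cat F ⇒ cat a cat cat cat a zero zero   [F -> a zero zero]

S ⇒ S F ⇒ S F F ⇒ S F F F ⇒ S F F F F ⇒ cat a F F F F ⇒ cat a cat F F F ⇒ cat a cat cat F F ⇒ cat a cat cat cat F ⇒ cat a cat cat cat a zero zero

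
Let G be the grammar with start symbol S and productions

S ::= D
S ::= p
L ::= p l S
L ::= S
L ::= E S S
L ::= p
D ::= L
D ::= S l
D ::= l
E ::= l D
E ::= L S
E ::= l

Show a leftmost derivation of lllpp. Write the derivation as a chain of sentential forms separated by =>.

S=>D=>L=>ESS=>lDSS=>lSlSS=>lDlSS=>lllSS=>lllpS=>lllpp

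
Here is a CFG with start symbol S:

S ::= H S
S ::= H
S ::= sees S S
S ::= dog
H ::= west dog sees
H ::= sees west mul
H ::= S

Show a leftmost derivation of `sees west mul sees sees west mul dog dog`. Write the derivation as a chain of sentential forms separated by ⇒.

S ⇒ H S ⇒ sees west mul S ⇒ sees west mul sees S S ⇒ sees west mul sees H S ⇒ sees west mul sees sees west mul S ⇒ sees west mul sees sees west mul H S ⇒ sees west mul sees sees west mul S S ⇒ sees west mul sees sees west mul dog S ⇒ sees west mul sees sees west mul dog dog

S ⇒ H S   [S ::= H S]
H S ⇒ sees west mul S   [H ::= sees west mul]
sees west mul S ⇒ sees west mul sees S S   [S ::= sees S S]
sees west mul sees S S ⇒ sees west mul sees H S   [S ::= H]
sees west mul sees H S ⇒ sees west mul sees sees west mul S   [H ::= sees west mul]
sees west mul sees sees west mul S ⇒ sees west mul sees sees west mul H S   [S ::= H S]
sees west mul sees sees west mul H S ⇒ sees west mul sees sees west mul S S   [H ::= S]
sees west mul sees sees west mul S S ⇒ sees west mul sees sees west mul dog S   [S ::= dog]
sees west mul sees sees west mul dog S ⇒ sees west mul sees sees west mul dog dog   [S ::= dog]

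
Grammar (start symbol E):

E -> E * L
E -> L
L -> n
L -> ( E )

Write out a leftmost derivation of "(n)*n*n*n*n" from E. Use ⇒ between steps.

E ⇒ E*L   [E -> E * L]
E*L ⇒ E*L*L   [E -> E * L]
E*L*L ⇒ E*L*L*L   [E -> E * L]
E*L*L*L ⇒ E*L*L*L*L   [E -> E * L]
E*L*L*L*L ⇒ L*L*L*L*L   [E -> L]
L*L*L*L*L ⇒ (E)*L*L*L*L   [L -> ( E )]
(E)*L*L*L*L ⇒ (L)*L*L*L*L   [E -> L]
(L)*L*L*L*L ⇒ (n)*L*L*L*L   [L -> n]
(n)*L*L*L*L ⇒ (n)*n*L*L*L   [L -> n]
(n)*n*L*L*L ⇒ (n)*n*n*L*L   [L -> n]
(n)*n*n*L*L ⇒ (n)*n*n*n*L   [L -> n]
(n)*n*n*n*L ⇒ (n)*n*n*n*n   [L -> n]

E ⇒ E*L ⇒ E*L*L ⇒ E*L*L*L ⇒ E*L*L*L*L ⇒ L*L*L*L*L ⇒ (E)*L*L*L*L ⇒ (L)*L*L*L*L ⇒ (n)*L*L*L*L ⇒ (n)*n*L*L*L ⇒ (n)*n*n*L*L ⇒ (n)*n*n*n*L ⇒ (n)*n*n*n*n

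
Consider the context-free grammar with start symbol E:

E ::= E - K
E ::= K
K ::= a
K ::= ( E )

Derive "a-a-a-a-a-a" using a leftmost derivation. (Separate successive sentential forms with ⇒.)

E⇒E-K⇒E-K-K⇒E-K-K-K⇒E-K-K-K-K⇒E-K-K-K-K-K⇒K-K-K-K-K-K⇒a-K-K-K-K-K⇒a-a-K-K-K-K⇒a-a-a-K-K-K⇒a-a-a-a-K-K⇒a-a-a-a-a-K⇒a-a-a-a-a-a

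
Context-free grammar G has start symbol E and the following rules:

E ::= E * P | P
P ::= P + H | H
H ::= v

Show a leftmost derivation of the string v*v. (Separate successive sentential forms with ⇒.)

E⇒E*P⇒P*P⇒H*P⇒v*P⇒v*H⇒v*v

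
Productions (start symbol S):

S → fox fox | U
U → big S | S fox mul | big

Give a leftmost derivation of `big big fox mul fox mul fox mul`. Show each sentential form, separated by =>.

S => U   [S → U]
U => big S   [U → big S]
big S => big U   [S → U]
big U => big S fox mul   [U → S fox mul]
big S fox mul => big U fox mul   [S → U]
big U fox mul => big S fox mul fox mul   [U → S fox mul]
big S fox mul fox mul => big U fox mul fox mul   [S → U]
big U fox mul fox mul => big S fox mul fox mul fox mul   [U → S fox mul]
big S fox mul fox mul fox mul => big U fox mul fox mul fox mul   [S → U]
big U fox mul fox mul fox mul => big big fox mul fox mul fox mul   [U → big]

S => U => big S => big U => big S fox mul => big U fox mul => big S fox mul fox mul => big U fox mul fox mul => big S fox mul fox mul fox mul => big U fox mul fox mul fox mul => big big fox mul fox mul fox mul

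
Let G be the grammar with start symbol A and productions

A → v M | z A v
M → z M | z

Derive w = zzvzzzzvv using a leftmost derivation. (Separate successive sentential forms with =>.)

A => zAv   [A → z A v]
zAv => zzAvv   [A → z A v]
zzAvv => zzvMvv   [A → v M]
zzvMvv => zzvzMvv   [M → z M]
zzvzMvv => zzvzzMvv   [M → z M]
zzvzzMvv => zzvzzzMvv   [M → z M]
zzvzzzMvv => zzvzzzzvv   [M → z]

A => zAv => zzAvv => zzvMvv => zzvzMvv => zzvzzMvv => zzvzzzMvv => zzvzzzzvv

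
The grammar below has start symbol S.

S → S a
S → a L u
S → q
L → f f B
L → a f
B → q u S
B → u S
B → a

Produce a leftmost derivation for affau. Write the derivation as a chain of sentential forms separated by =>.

S => aLu   [S → a L u]
aLu => affBu   [L → f f B]
affBu => affau   [B → a]

S => aLu => affBu => affau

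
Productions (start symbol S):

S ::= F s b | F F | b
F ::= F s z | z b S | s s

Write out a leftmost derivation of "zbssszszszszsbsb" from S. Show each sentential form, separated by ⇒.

S ⇒ Fsb   [S ::= F s b]
Fsb ⇒ zbSsb   [F ::= z b S]
zbSsb ⇒ zbFsbsb   [S ::= F s b]
zbFsbsb ⇒ zbFszsbsb   [F ::= F s z]
zbFszsbsb ⇒ zbFszszsbsb   [F ::= F s z]
zbFszszsbsb ⇒ zbFszszszsbsb   [F ::= F s z]
zbFszszszsbsb ⇒ zbFszszszszsbsb   [F ::= F s z]
zbFszszszszsbsb ⇒ zbssszszszszsbsb   [F ::= s s]

S ⇒ Fsb ⇒ zbSsb ⇒ zbFsbsb ⇒ zbFszsbsb ⇒ zbFszszsbsb ⇒ zbFszszszsbsb ⇒ zbFszszszszsbsb ⇒ zbssszszszszsbsb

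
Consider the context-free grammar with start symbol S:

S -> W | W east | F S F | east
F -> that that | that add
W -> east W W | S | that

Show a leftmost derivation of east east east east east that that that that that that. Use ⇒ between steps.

S ⇒ W ⇒ east W W ⇒ east east W W W ⇒ east east east W W W W ⇒ east east east east W W W W W ⇒ east east east east east W W W W W W ⇒ east east east east east that W W W W W ⇒ east east east east east that that W W W W ⇒ east east east east east that that that W W W ⇒ east east east east east that that that that W W ⇒ east east east east east that that that that that W ⇒ east east east east east that that that that that that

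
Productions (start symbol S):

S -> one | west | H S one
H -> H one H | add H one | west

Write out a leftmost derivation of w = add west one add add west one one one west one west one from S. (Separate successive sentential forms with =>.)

S => H S one => add H one S one => add H one H one S one => add west one H one S one => add west one H one H one S one => add west one add H one one H one S one => add west one add add H one one one H one S one => add west one add add west one one one H one S one => add west one add add west one one one west one S one => add west one add add west one one one west one west one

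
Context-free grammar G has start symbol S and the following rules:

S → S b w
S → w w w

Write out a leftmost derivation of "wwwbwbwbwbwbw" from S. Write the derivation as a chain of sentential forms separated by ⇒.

S ⇒ Sbw   [S → S b w]
Sbw ⇒ Sbwbw   [S → S b w]
Sbwbw ⇒ Sbwbwbw   [S → S b w]
Sbwbwbw ⇒ Sbwbwbwbw   [S → S b w]
Sbwbwbwbw ⇒ Sbwbwbwbwbw   [S → S b w]
Sbwbwbwbwbw ⇒ wwwbwbwbwbwbw   [S → w w w]

S⇒Sbw⇒Sbwbw⇒Sbwbwbw⇒Sbwbwbwbw⇒Sbwbwbwbwbw⇒wwwbwbwbwbwbw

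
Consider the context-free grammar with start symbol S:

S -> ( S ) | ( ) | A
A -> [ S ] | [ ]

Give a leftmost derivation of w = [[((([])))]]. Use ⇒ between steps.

S ⇒ A ⇒ [S] ⇒ [A] ⇒ [[S]] ⇒ [[(S)]] ⇒ [[((S))]] ⇒ [[(((S)))]] ⇒ [[(((A)))]] ⇒ [[((([])))]]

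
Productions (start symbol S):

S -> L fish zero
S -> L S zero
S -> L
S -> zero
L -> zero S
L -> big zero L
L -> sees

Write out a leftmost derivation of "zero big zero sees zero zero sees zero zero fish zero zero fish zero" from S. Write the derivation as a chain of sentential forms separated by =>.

S => L fish zero   [S -> L fish zero]
L fish zero => zero S fish zero   [L -> zero S]
zero S fish zero => zero L S zero fish zero   [S -> L S zero]
zero L S zero fish zero => zero big zero L S zero fish zero   [L -> big zero L]
zero big zero L S zero fish zero => zero big zero sees S zero fish zero   [L -> sees]
zero big zero sees S zero fish zero => zero big zero sees L fish zero zero fish zero   [S -> L fish zero]
zero big zero sees L fish zero zero fish zero => zero big zero sees zero S fish zero zero fish zero   [L -> zero S]
zero big zero sees zero S fish zero zero fish zero => zero big zero sees zero L fish zero zero fish zero   [S -> L]
zero big zero sees zero L fish zero zero fish zero => zero big zero sees zero zero S fish zero zero fish zero   [L -> zero S]
zero big zero sees zero zero S fish zero zero fish zero => zero big zero sees zero zero L S zero fish zero zero fish zero   [S -> L S zero]
zero big zero sees zero zero L S zero fish zero zero fish zero => zero big zero sees zero zero sees S zero fish zero zero fish zero   [L -> sees]
zero big zero sees zero zero sees S zero fish zero zero fish zero => zero big zero sees zero zero sees zero zero fish zero zero fish zero   [S -> zero]

S => L fish zero => zero S fish zero => zero L S zero fish zero => zero big zero L S zero fish zero => zero big zero sees S zero fish zero => zero big zero sees L fish zero zero fish zero => zero big zero sees zero S fish zero zero fish zero => zero big zero sees zero L fish zero zero fish zero => zero big zero sees zero zero S fish zero zero fish zero => zero big zero sees zero zero L S zero fish zero zero fish zero => zero big zero sees zero zero sees S zero fish zero zero fish zero => zero big zero sees zero zero sees zero zero fish zero zero fish zero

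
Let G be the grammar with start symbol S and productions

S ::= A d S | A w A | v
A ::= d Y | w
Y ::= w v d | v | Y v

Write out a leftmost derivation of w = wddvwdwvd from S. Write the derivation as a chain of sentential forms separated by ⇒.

S ⇒ AdS   [S ::= A d S]
AdS ⇒ wdS   [A ::= w]
wdS ⇒ wdAwA   [S ::= A w A]
wdAwA ⇒ wddYwA   [A ::= d Y]
wddYwA ⇒ wddvwA   [Y ::= v]
wddvwA ⇒ wddvwdY   [A ::= d Y]
wddvwdY ⇒ wddvwdwvd   [Y ::= w v d]

S⇒AdS⇒wdS⇒wdAwA⇒wddYwA⇒wddvwA⇒wddvwdY⇒wddvwdwvd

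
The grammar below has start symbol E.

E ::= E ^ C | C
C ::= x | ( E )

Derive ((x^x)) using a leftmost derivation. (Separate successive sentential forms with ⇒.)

E ⇒ C ⇒ (E) ⇒ (C) ⇒ ((E)) ⇒ ((E^C)) ⇒ ((C^C)) ⇒ ((x^C)) ⇒ ((x^x))

E ⇒ C   [E ::= C]
C ⇒ (E)   [C ::= ( E )]
(E) ⇒ (C)   [E ::= C]
(C) ⇒ ((E))   [C ::= ( E )]
((E)) ⇒ ((E^C))   [E ::= E ^ C]
((E^C)) ⇒ ((C^C))   [E ::= C]
((C^C)) ⇒ ((x^C))   [C ::= x]
((x^C)) ⇒ ((x^x))   [C ::= x]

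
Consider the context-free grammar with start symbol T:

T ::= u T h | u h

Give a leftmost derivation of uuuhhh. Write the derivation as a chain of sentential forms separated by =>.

T => uTh => uuThh => uuuhhh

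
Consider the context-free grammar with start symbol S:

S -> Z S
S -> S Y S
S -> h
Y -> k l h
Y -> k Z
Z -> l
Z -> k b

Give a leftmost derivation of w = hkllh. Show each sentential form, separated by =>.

S=>SYS=>hYS=>hkZS=>hklS=>hklZS=>hkllS=>hkllh

S => SYS   [S -> S Y S]
SYS => hYS   [S -> h]
hYS => hkZS   [Y -> k Z]
hkZS => hklS   [Z -> l]
hklS => hklZS   [S -> Z S]
hklZS => hkllS   [Z -> l]
hkllS => hkllh   [S -> h]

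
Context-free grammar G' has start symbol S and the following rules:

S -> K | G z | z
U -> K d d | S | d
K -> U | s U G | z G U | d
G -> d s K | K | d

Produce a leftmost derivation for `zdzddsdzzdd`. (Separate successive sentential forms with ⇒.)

S ⇒ K   [S -> K]
K ⇒ zGU   [K -> z G U]
zGU ⇒ zdU   [G -> d]
zdU ⇒ zdKdd   [U -> K d d]
zdKdd ⇒ zdzGUdd   [K -> z G U]
zdzGUdd ⇒ zdzdUdd   [G -> d]
zdzdUdd ⇒ zdzdSdd   [U -> S]
zdzdSdd ⇒ zdzdGzdd   [S -> G z]
zdzdGzdd ⇒ zdzddsKzdd   [G -> d s K]
zdzddsKzdd ⇒ zdzddsUzdd   [K -> U]
zdzddsUzdd ⇒ zdzddsSzdd   [U -> S]
zdzddsSzdd ⇒ zdzddsGzzdd   [S -> G z]
zdzddsGzzdd ⇒ zdzddsdzzdd   [G -> d]

S ⇒ K ⇒ zGU ⇒ zdU ⇒ zdKdd ⇒ zdzGUdd ⇒ zdzdUdd ⇒ zdzdSdd ⇒ zdzdGzdd ⇒ zdzddsKzdd ⇒ zdzddsUzdd ⇒ zdzddsSzdd ⇒ zdzddsGzzdd ⇒ zdzddsdzzdd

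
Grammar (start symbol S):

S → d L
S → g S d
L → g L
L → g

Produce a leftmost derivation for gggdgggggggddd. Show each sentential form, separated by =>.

S => gSd   [S → g S d]
gSd => ggSdd   [S → g S d]
ggSdd => gggSddd   [S → g S d]
gggSddd => gggdLddd   [S → d L]
gggdLddd => gggdgLddd   [L → g L]
gggdgLddd => gggdggLddd   [L → g L]
gggdggLddd => gggdgggLddd   [L → g L]
gggdgggLddd => gggdggggLddd   [L → g L]
gggdggggLddd => gggdgggggLddd   [L → g L]
gggdgggggLddd => gggdggggggLddd   [L → g L]
gggdggggggLddd => gggdgggggggddd   [L → g]

S => gSd => ggSdd => gggSddd => gggdLddd => gggdgLddd => gggdggLddd => gggdgggLddd => gggdggggLddd => gggdgggggLddd => gggdggggggLddd => gggdgggggggddd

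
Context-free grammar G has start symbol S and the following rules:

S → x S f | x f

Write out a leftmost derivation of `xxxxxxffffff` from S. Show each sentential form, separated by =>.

S=>xSf=>xxSff=>xxxSfff=>xxxxSffff=>xxxxxSfffff=>xxxxxxffffff

S => xSf   [S → x S f]
xSf => xxSff   [S → x S f]
xxSff => xxxSfff   [S → x S f]
xxxSfff => xxxxSffff   [S → x S f]
xxxxSffff => xxxxxSfffff   [S → x S f]
xxxxxSfffff => xxxxxxffffff   [S → x f]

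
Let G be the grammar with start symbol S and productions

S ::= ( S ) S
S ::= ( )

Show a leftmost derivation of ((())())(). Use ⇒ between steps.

S⇒(S)S⇒((S)S)S⇒((())S)S⇒((())())S⇒((())())()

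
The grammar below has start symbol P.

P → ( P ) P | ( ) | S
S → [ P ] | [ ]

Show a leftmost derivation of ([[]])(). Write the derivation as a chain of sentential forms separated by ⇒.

P ⇒ (P)P   [P → ( P ) P]
(P)P ⇒ (S)P   [P → S]
(S)P ⇒ ([P])P   [S → [ P ]]
([P])P ⇒ ([S])P   [P → S]
([S])P ⇒ ([[]])P   [S → [ ]]
([[]])P ⇒ ([[]])()   [P → ( )]

P ⇒ (P)P ⇒ (S)P ⇒ ([P])P ⇒ ([S])P ⇒ ([[]])P ⇒ ([[]])()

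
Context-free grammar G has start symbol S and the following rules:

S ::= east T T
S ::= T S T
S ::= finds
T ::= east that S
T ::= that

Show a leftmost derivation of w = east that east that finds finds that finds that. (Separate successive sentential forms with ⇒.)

S ⇒ T S T ⇒ east that S S T ⇒ east that T S T S T ⇒ east that east that S S T S T ⇒ east that east that finds S T S T ⇒ east that east that finds finds T S T ⇒ east that east that finds finds that S T ⇒ east that east that finds finds that finds T ⇒ east that east that finds finds that finds that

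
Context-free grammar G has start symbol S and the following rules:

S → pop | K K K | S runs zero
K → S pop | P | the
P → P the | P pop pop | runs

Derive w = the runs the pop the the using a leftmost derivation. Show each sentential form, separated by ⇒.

S ⇒ K K K ⇒ S pop K K ⇒ K K K pop K K ⇒ the K K pop K K ⇒ the P K pop K K ⇒ the runs K pop K K ⇒ the runs the pop K K ⇒ the runs the pop the K ⇒ the runs the pop the the

S ⇒ K K K   [S → K K K]
K K K ⇒ S pop K K   [K → S pop]
S pop K K ⇒ K K K pop K K   [S → K K K]
K K K pop K K ⇒ the K K pop K K   [K → the]
the K K pop K K ⇒ the P K pop K K   [K → P]
the P K pop K K ⇒ the runs K pop K K   [P → runs]
the runs K pop K K ⇒ the runs the pop K K   [K → the]
the runs the pop K K ⇒ the runs the pop the K   [K → the]
the runs the pop the K ⇒ the runs the pop the the   [K → the]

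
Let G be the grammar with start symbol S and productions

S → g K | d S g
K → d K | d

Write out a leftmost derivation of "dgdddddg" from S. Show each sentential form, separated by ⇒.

S⇒dSg⇒dgKg⇒dgdKg⇒dgddKg⇒dgdddKg⇒dgddddKg⇒dgdddddg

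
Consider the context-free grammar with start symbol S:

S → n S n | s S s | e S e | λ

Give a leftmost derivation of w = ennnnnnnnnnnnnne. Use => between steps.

S => eSe => enSne => ennSnne => ennnSnnne => ennnnSnnnne => ennnnnSnnnnne => ennnnnnSnnnnnne => ennnnnnnSnnnnnnne => ennnnnnnnnnnnnne

S => eSe   [S → e S e]
eSe => enSne   [S → n S n]
enSne => ennSnne   [S → n S n]
ennSnne => ennnSnnne   [S → n S n]
ennnSnnne => ennnnSnnnne   [S → n S n]
ennnnSnnnne => ennnnnSnnnnne   [S → n S n]
ennnnnSnnnnne => ennnnnnSnnnnnne   [S → n S n]
ennnnnnSnnnnnne => ennnnnnnSnnnnnnne   [S → n S n]
ennnnnnnSnnnnnnne => ennnnnnnnnnnnnne   [S → λ]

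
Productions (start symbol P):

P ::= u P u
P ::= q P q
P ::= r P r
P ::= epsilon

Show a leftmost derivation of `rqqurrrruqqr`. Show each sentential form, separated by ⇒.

P ⇒ rPr ⇒ rqPqr ⇒ rqqPqqr ⇒ rqquPuqqr ⇒ rqqurPruqqr ⇒ rqqurrPrruqqr ⇒ rqqurrrruqqr

P ⇒ rPr   [P ::= r P r]
rPr ⇒ rqPqr   [P ::= q P q]
rqPqr ⇒ rqqPqqr   [P ::= q P q]
rqqPqqr ⇒ rqquPuqqr   [P ::= u P u]
rqquPuqqr ⇒ rqqurPruqqr   [P ::= r P r]
rqqurPruqqr ⇒ rqqurrPrruqqr   [P ::= r P r]
rqqurrPrruqqr ⇒ rqqurrrruqqr   [P ::= epsilon]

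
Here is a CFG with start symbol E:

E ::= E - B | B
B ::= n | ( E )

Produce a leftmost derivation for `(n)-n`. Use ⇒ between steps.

E ⇒ E-B   [E ::= E - B]
E-B ⇒ B-B   [E ::= B]
B-B ⇒ (E)-B   [B ::= ( E )]
(E)-B ⇒ (B)-B   [E ::= B]
(B)-B ⇒ (n)-B   [B ::= n]
(n)-B ⇒ (n)-n   [B ::= n]

E ⇒ E-B ⇒ B-B ⇒ (E)-B ⇒ (B)-B ⇒ (n)-B ⇒ (n)-n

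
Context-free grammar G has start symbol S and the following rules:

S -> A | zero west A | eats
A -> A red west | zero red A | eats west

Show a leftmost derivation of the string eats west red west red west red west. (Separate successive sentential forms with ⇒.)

S ⇒ A ⇒ A red west ⇒ A red west red west ⇒ A red west red west red west ⇒ eats west red west red west red west

S ⇒ A   [S -> A]
A ⇒ A red west   [A -> A red west]
A red west ⇒ A red west red west   [A -> A red west]
A red west red west ⇒ A red west red west red west   [A -> A red west]
A red west red west red west ⇒ eats west red west red west red west   [A -> eats west]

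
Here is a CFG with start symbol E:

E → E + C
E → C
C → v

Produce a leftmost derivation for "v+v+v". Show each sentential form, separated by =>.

E => E+C   [E → E + C]
E+C => E+C+C   [E → E + C]
E+C+C => C+C+C   [E → C]
C+C+C => v+C+C   [C → v]
v+C+C => v+v+C   [C → v]
v+v+C => v+v+v   [C → v]

E => E+C => E+C+C => C+C+C => v+C+C => v+v+C => v+v+v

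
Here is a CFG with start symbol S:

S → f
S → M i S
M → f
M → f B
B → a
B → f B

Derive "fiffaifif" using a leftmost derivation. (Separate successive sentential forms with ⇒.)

S ⇒ MiS ⇒ fiS ⇒ fiMiS ⇒ fifBiS ⇒ fiffBiS ⇒ fiffaiS ⇒ fiffaiMiS ⇒ fiffaifiS ⇒ fiffaifif

S ⇒ MiS   [S → M i S]
MiS ⇒ fiS   [M → f]
fiS ⇒ fiMiS   [S → M i S]
fiMiS ⇒ fifBiS   [M → f B]
fifBiS ⇒ fiffBiS   [B → f B]
fiffBiS ⇒ fiffaiS   [B → a]
fiffaiS ⇒ fiffaiMiS   [S → M i S]
fiffaiMiS ⇒ fiffaifiS   [M → f]
fiffaifiS ⇒ fiffaifif   [S → f]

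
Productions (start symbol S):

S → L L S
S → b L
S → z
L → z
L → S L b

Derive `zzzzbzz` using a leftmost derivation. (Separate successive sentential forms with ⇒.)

S ⇒ LLS ⇒ SLbLS ⇒ LLSLbLS ⇒ zLSLbLS ⇒ zzSLbLS ⇒ zzzLbLS ⇒ zzzzbLS ⇒ zzzzbzS ⇒ zzzzbzz

S ⇒ LLS   [S → L L S]
LLS ⇒ SLbLS   [L → S L b]
SLbLS ⇒ LLSLbLS   [S → L L S]
LLSLbLS ⇒ zLSLbLS   [L → z]
zLSLbLS ⇒ zzSLbLS   [L → z]
zzSLbLS ⇒ zzzLbLS   [S → z]
zzzLbLS ⇒ zzzzbLS   [L → z]
zzzzbLS ⇒ zzzzbzS   [L → z]
zzzzbzS ⇒ zzzzbzz   [S → z]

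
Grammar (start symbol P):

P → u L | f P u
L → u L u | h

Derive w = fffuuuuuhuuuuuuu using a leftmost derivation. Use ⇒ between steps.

P ⇒ fPu ⇒ ffPuu ⇒ fffPuuu ⇒ fffuLuuu ⇒ fffuuLuuuu ⇒ fffuuuLuuuuu ⇒ fffuuuuLuuuuuu ⇒ fffuuuuuLuuuuuuu ⇒ fffuuuuuhuuuuuuu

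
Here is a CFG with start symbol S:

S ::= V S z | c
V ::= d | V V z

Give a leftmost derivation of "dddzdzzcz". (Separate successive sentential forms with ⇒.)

S ⇒ VSz ⇒ VVzSz ⇒ dVzSz ⇒ dVVzzSz ⇒ dVVzVzzSz ⇒ ddVzVzzSz ⇒ dddzVzzSz ⇒ dddzdzzSz ⇒ dddzdzzcz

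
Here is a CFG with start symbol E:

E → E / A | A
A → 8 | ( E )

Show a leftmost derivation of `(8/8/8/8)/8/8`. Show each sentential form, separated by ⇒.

E⇒E/A⇒E/A/A⇒A/A/A⇒(E)/A/A⇒(E/A)/A/A⇒(E/A/A)/A/A⇒(E/A/A/A)/A/A⇒(A/A/A/A)/A/A⇒(8/A/A/A)/A/A⇒(8/8/A/A)/A/A⇒(8/8/8/A)/A/A⇒(8/8/8/8)/A/A⇒(8/8/8/8)/8/A⇒(8/8/8/8)/8/8

E ⇒ E/A   [E → E / A]
E/A ⇒ E/A/A   [E → E / A]
E/A/A ⇒ A/A/A   [E → A]
A/A/A ⇒ (E)/A/A   [A → ( E )]
(E)/A/A ⇒ (E/A)/A/A   [E → E / A]
(E/A)/A/A ⇒ (E/A/A)/A/A   [E → E / A]
(E/A/A)/A/A ⇒ (E/A/A/A)/A/A   [E → E / A]
(E/A/A/A)/A/A ⇒ (A/A/A/A)/A/A   [E → A]
(A/A/A/A)/A/A ⇒ (8/A/A/A)/A/A   [A → 8]
(8/A/A/A)/A/A ⇒ (8/8/A/A)/A/A   [A → 8]
(8/8/A/A)/A/A ⇒ (8/8/8/A)/A/A   [A → 8]
(8/8/8/A)/A/A ⇒ (8/8/8/8)/A/A   [A → 8]
(8/8/8/8)/A/A ⇒ (8/8/8/8)/8/A   [A → 8]
(8/8/8/8)/8/A ⇒ (8/8/8/8)/8/8   [A → 8]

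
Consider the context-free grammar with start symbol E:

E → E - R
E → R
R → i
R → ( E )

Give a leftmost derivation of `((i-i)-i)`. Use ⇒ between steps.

E ⇒ R ⇒ (E) ⇒ (E-R) ⇒ (R-R) ⇒ ((E)-R) ⇒ ((E-R)-R) ⇒ ((R-R)-R) ⇒ ((i-R)-R) ⇒ ((i-i)-R) ⇒ ((i-i)-i)

E ⇒ R   [E → R]
R ⇒ (E)   [R → ( E )]
(E) ⇒ (E-R)   [E → E - R]
(E-R) ⇒ (R-R)   [E → R]
(R-R) ⇒ ((E)-R)   [R → ( E )]
((E)-R) ⇒ ((E-R)-R)   [E → E - R]
((E-R)-R) ⇒ ((R-R)-R)   [E → R]
((R-R)-R) ⇒ ((i-R)-R)   [R → i]
((i-R)-R) ⇒ ((i-i)-R)   [R → i]
((i-i)-R) ⇒ ((i-i)-i)   [R → i]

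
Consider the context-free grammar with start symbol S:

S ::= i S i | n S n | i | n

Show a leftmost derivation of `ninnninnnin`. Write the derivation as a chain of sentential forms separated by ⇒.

S⇒nSn⇒niSin⇒ninSnin⇒ninnSnnin⇒ninnnSnnnin⇒ninnninnnin

S ⇒ nSn   [S ::= n S n]
nSn ⇒ niSin   [S ::= i S i]
niSin ⇒ ninSnin   [S ::= n S n]
ninSnin ⇒ ninnSnnin   [S ::= n S n]
ninnSnnin ⇒ ninnnSnnnin   [S ::= n S n]
ninnnSnnnin ⇒ ninnninnnin   [S ::= i]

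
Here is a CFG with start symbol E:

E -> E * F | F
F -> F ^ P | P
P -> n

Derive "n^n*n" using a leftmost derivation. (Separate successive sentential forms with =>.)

E=>E*F=>F*F=>F^P*F=>P^P*F=>n^P*F=>n^n*F=>n^n*P=>n^n*n

E => E*F   [E -> E * F]
E*F => F*F   [E -> F]
F*F => F^P*F   [F -> F ^ P]
F^P*F => P^P*F   [F -> P]
P^P*F => n^P*F   [P -> n]
n^P*F => n^n*F   [P -> n]
n^n*F => n^n*P   [F -> P]
n^n*P => n^n*n   [P -> n]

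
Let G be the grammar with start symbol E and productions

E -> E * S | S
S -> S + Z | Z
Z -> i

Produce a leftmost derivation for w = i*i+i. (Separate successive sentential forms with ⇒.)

E ⇒ E*S ⇒ S*S ⇒ Z*S ⇒ i*S ⇒ i*S+Z ⇒ i*Z+Z ⇒ i*i+Z ⇒ i*i+i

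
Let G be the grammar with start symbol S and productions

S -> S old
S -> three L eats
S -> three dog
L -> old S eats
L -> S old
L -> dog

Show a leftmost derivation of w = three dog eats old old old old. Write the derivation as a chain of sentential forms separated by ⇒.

S ⇒ S old ⇒ S old old ⇒ S old old old ⇒ S old old old old ⇒ three L eats old old old old ⇒ three dog eats old old old old

S ⇒ S old   [S -> S old]
S old ⇒ S old old   [S -> S old]
S old old ⇒ S old old old   [S -> S old]
S old old old ⇒ S old old old old   [S -> S old]
S old old old old ⇒ three L eats old old old old   [S -> three L eats]
three L eats old old old old ⇒ three dog eats old old old old   [L -> dog]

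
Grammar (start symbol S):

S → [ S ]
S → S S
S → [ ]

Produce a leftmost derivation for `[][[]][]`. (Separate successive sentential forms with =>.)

S => SS   [S → S S]
SS => []S   [S → [ ]]
[]S => []SS   [S → S S]
[]SS => [][S]S   [S → [ S ]]
[][S]S => [][[]]S   [S → [ ]]
[][[]]S => [][[]][]   [S → [ ]]

S => SS => []S => []SS => [][S]S => [][[]]S => [][[]][]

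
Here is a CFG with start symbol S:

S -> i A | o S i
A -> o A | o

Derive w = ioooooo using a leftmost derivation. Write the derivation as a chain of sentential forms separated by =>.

S=>iA=>ioA=>iooA=>ioooA=>iooooA=>ioooooA=>ioooooo

S => iA   [S -> i A]
iA => ioA   [A -> o A]
ioA => iooA   [A -> o A]
iooA => ioooA   [A -> o A]
ioooA => iooooA   [A -> o A]
iooooA => ioooooA   [A -> o A]
ioooooA => ioooooo   [A -> o]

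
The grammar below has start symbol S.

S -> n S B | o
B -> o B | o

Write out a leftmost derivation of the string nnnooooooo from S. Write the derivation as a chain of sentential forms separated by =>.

S => nSB   [S -> n S B]
nSB => nnSBB   [S -> n S B]
nnSBB => nnnSBBB   [S -> n S B]
nnnSBBB => nnnoBBB   [S -> o]
nnnoBBB => nnnooBB   [B -> o]
nnnooBB => nnnoooBB   [B -> o B]
nnnoooBB => nnnooooBB   [B -> o B]
nnnooooBB => nnnoooooBB   [B -> o B]
nnnoooooBB => nnnooooooB   [B -> o]
nnnooooooB => nnnooooooo   [B -> o]

S=>nSB=>nnSBB=>nnnSBBB=>nnnoBBB=>nnnooBB=>nnnoooBB=>nnnooooBB=>nnnoooooBB=>nnnooooooB=>nnnooooooo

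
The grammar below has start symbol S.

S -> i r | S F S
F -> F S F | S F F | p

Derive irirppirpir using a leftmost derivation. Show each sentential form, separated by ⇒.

S ⇒ SFS ⇒ irFS ⇒ irSFFS ⇒ irirFFS ⇒ irirpFS ⇒ irirpFSFS ⇒ irirppSFS ⇒ irirppirFS ⇒ irirppirpS ⇒ irirppirpir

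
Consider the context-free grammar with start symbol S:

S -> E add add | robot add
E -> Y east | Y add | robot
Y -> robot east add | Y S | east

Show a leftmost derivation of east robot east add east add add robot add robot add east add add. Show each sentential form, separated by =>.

S => E add add   [S -> E add add]
E add add => Y east add add   [E -> Y east]
Y east add add => Y S east add add   [Y -> Y S]
Y S east add add => Y S S east add add   [Y -> Y S]
Y S S east add add => Y S S S east add add   [Y -> Y S]
Y S S S east add add => east S S S east add add   [Y -> east]
east S S S east add add => east E add add S S east add add   [S -> E add add]
east E add add S S east add add => east Y east add add S S east add add   [E -> Y east]
east Y east add add S S east add add => east robot east add east add add S S east add add   [Y -> robot east add]
east robot east add east add add S S east add add => east robot east add east add add robot add S east add add   [S -> robot add]
east robot east add east add add robot add S east add add => east robot east add east add add robot add robot add east add add   [S -> robot add]

S => E add add => Y east add add => Y S east add add => Y S S east add add => Y S S S east add add => east S S S east add add => east E add add S S east add add => east Y east add add S S east add add => east robot east add east add add S S east add add => east robot east add east add add robot add S east add add => east robot east add east add add robot add robot add east add add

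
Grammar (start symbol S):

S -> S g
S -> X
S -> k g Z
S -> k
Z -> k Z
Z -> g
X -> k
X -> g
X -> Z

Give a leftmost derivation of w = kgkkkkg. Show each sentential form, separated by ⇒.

S ⇒ kgZ   [S -> k g Z]
kgZ ⇒ kgkZ   [Z -> k Z]
kgkZ ⇒ kgkkZ   [Z -> k Z]
kgkkZ ⇒ kgkkkZ   [Z -> k Z]
kgkkkZ ⇒ kgkkkkZ   [Z -> k Z]
kgkkkkZ ⇒ kgkkkkg   [Z -> g]

S ⇒ kgZ ⇒ kgkZ ⇒ kgkkZ ⇒ kgkkkZ ⇒ kgkkkkZ ⇒ kgkkkkg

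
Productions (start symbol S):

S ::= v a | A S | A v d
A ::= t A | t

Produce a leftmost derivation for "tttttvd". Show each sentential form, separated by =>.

S => AS   [S ::= A S]
AS => tAS   [A ::= t A]
tAS => ttS   [A ::= t]
ttS => ttAS   [S ::= A S]
ttAS => tttS   [A ::= t]
tttS => tttAS   [S ::= A S]
tttAS => ttttS   [A ::= t]
ttttS => ttttAvd   [S ::= A v d]
ttttAvd => tttttvd   [A ::= t]

S => AS => tAS => ttS => ttAS => tttS => tttAS => ttttS => ttttAvd => tttttvd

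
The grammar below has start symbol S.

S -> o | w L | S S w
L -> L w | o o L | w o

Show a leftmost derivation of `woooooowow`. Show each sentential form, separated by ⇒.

S ⇒ wL   [S -> w L]
wL ⇒ wLw   [L -> L w]
wLw ⇒ wooLw   [L -> o o L]
wooLw ⇒ wooooLw   [L -> o o L]
wooooLw ⇒ wooooooLw   [L -> o o L]
wooooooLw ⇒ woooooowow   [L -> w o]

S⇒wL⇒wLw⇒wooLw⇒wooooLw⇒wooooooLw⇒woooooowow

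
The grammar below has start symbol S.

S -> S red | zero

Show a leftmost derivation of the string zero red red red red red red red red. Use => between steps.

S => S red => S red red => S red red red => S red red red red => S red red red red red => S red red red red red red => S red red red red red red red => S red red red red red red red red => zero red red red red red red red red

S => S red   [S -> S red]
S red => S red red   [S -> S red]
S red red => S red red red   [S -> S red]
S red red red => S red red red red   [S -> S red]
S red red red red => S red red red red red   [S -> S red]
S red red red red red => S red red red red red red   [S -> S red]
S red red red red red red => S red red red red red red red   [S -> S red]
S red red red red red red red => S red red red red red red red red   [S -> S red]
S red red red red red red red red => zero red red red red red red red red   [S -> zero]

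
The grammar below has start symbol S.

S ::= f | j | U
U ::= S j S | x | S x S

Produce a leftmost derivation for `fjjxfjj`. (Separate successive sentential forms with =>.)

S => U   [S ::= U]
U => SjS   [U ::= S j S]
SjS => fjS   [S ::= f]
fjS => fjU   [S ::= U]
fjU => fjSjS   [U ::= S j S]
fjSjS => fjUjS   [S ::= U]
fjUjS => fjSxSjS   [U ::= S x S]
fjSxSjS => fjjxSjS   [S ::= j]
fjjxSjS => fjjxfjS   [S ::= f]
fjjxfjS => fjjxfjj   [S ::= j]

S=>U=>SjS=>fjS=>fjU=>fjSjS=>fjUjS=>fjSxSjS=>fjjxSjS=>fjjxfjS=>fjjxfjj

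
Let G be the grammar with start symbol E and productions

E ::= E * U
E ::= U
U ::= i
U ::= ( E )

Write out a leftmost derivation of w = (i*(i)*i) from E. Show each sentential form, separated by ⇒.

E ⇒ U   [E ::= U]
U ⇒ (E)   [U ::= ( E )]
(E) ⇒ (E*U)   [E ::= E * U]
(E*U) ⇒ (E*U*U)   [E ::= E * U]
(E*U*U) ⇒ (U*U*U)   [E ::= U]
(U*U*U) ⇒ (i*U*U)   [U ::= i]
(i*U*U) ⇒ (i*(E)*U)   [U ::= ( E )]
(i*(E)*U) ⇒ (i*(U)*U)   [E ::= U]
(i*(U)*U) ⇒ (i*(i)*U)   [U ::= i]
(i*(i)*U) ⇒ (i*(i)*i)   [U ::= i]

E ⇒ U ⇒ (E) ⇒ (E*U) ⇒ (E*U*U) ⇒ (U*U*U) ⇒ (i*U*U) ⇒ (i*(E)*U) ⇒ (i*(U)*U) ⇒ (i*(i)*U) ⇒ (i*(i)*i)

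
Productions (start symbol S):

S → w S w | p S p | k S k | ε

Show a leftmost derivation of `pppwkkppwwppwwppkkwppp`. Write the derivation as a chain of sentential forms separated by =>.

S => pSp   [S → p S p]
pSp => ppSpp   [S → p S p]
ppSpp => pppSppp   [S → p S p]
pppSppp => pppwSwppp   [S → w S w]
pppwSwppp => pppwkSkwppp   [S → k S k]
pppwkSkwppp => pppwkkSkkwppp   [S → k S k]
pppwkkSkkwppp => pppwkkpSpkkwppp   [S → p S p]
pppwkkpSpkkwppp => pppwkkppSppkkwppp   [S → p S p]
pppwkkppSppkkwppp => pppwkkppwSwppkkwppp   [S → w S w]
pppwkkppwSwppkkwppp => pppwkkppwwSwwppkkwppp   [S → w S w]
pppwkkppwwSwwppkkwppp => pppwkkppwwpSpwwppkkwppp   [S → p S p]
pppwkkppwwpSpwwppkkwppp => pppwkkppwwppwwppkkwppp   [S → ε]

S=>pSp=>ppSpp=>pppSppp=>pppwSwppp=>pppwkSkwppp=>pppwkkSkkwppp=>pppwkkpSpkkwppp=>pppwkkppSppkkwppp=>pppwkkppwSwppkkwppp=>pppwkkppwwSwwppkkwppp=>pppwkkppwwpSpwwppkkwppp=>pppwkkppwwppwwppkkwppp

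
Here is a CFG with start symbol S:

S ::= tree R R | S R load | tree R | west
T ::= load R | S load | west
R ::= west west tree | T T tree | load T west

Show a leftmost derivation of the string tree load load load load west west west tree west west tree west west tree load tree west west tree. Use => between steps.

S => tree R R => tree T T tree R => tree load R T tree R => tree load load T west T tree R => tree load load load R west T tree R => tree load load load load T west west T tree R => tree load load load load west west west T tree R => tree load load load load west west west S load tree R => tree load load load load west west west tree R R load tree R => tree load load load load west west west tree west west tree R load tree R => tree load load load load west west west tree west west tree west west tree load tree R => tree load load load load west west west tree west west tree west west tree load tree west west tree

S => tree R R   [S ::= tree R R]
tree R R => tree T T tree R   [R ::= T T tree]
tree T T tree R => tree load R T tree R   [T ::= load R]
tree load R T tree R => tree load load T west T tree R   [R ::= load T west]
tree load load T west T tree R => tree load load load R west T tree R   [T ::= load R]
tree load load load R west T tree R => tree load load load load T west west T tree R   [R ::= load T west]
tree load load load load T west west T tree R => tree load load load load west west west T tree R   [T ::= west]
tree load load load load west west west T tree R => tree load load load load west west west S load tree R   [T ::= S load]
tree load load load load west west west S load tree R => tree load load load load west west west tree R R load tree R   [S ::= tree R R]
tree load load load load west west west tree R R load tree R => tree load load load load west west west tree west west tree R load tree R   [R ::= west west tree]
tree load load load load west west west tree west west tree R load tree R => tree load load load load west west west tree west west tree west west tree load tree R   [R ::= west west tree]
tree load load load load west west west tree west west tree west west tree load tree R => tree load load load load west west west tree west west tree west west tree load tree west west tree   [R ::= west west tree]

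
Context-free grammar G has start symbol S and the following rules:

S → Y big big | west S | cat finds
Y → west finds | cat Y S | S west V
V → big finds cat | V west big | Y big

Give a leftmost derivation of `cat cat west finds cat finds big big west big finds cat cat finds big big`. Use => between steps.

S => Y big big => cat Y S big big => cat S west V S big big => cat Y big big west V S big big => cat cat Y S big big west V S big big => cat cat west finds S big big west V S big big => cat cat west finds cat finds big big west V S big big => cat cat west finds cat finds big big west big finds cat S big big => cat cat west finds cat finds big big west big finds cat cat finds big big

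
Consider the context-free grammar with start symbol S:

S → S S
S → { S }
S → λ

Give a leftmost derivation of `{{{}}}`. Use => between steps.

S => SS => SSS => {S}SS => {SS}SS => {{S}S}SS => {{{S}}S}SS => {{{}}S}SS => {{{}}}SS => {{{}}}S => {{{}}}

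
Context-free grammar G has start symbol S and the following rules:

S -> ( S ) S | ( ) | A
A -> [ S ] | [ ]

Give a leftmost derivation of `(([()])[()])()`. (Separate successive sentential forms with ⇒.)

S⇒(S)S⇒((S)S)S⇒((A)S)S⇒(([S])S)S⇒(([()])S)S⇒(([()])A)S⇒(([()])[S])S⇒(([()])[()])S⇒(([()])[()])()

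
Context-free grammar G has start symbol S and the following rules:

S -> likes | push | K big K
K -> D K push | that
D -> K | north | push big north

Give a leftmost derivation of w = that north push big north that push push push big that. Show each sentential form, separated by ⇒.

S ⇒ K big K ⇒ D K push big K ⇒ K K push big K ⇒ that K push big K ⇒ that D K push push big K ⇒ that north K push push big K ⇒ that north D K push push push big K ⇒ that north push big north K push push push big K ⇒ that north push big north that push push push big K ⇒ that north push big north that push push push big that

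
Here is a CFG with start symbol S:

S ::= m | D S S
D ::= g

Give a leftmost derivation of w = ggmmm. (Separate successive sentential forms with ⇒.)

S ⇒ DSS ⇒ gSS ⇒ gDSSS ⇒ ggSSS ⇒ ggmSS ⇒ ggmmS ⇒ ggmmm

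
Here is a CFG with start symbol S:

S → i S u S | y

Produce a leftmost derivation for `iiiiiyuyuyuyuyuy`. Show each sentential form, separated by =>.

S=>iSuS=>iiSuSuS=>iiiSuSuSuS=>iiiiSuSuSuSuS=>iiiiiSuSuSuSuSuS=>iiiiiyuSuSuSuSuS=>iiiiiyuyuSuSuSuS=>iiiiiyuyuyuSuSuS=>iiiiiyuyuyuyuSuS=>iiiiiyuyuyuyuyuS=>iiiiiyuyuyuyuyuy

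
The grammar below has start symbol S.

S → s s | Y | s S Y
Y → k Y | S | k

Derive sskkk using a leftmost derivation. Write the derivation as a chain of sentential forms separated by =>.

S => sSY => ssSYY => ssYYY => sskYY => sskkY => sskkk

S => sSY   [S → s S Y]
sSY => ssSYY   [S → s S Y]
ssSYY => ssYYY   [S → Y]
ssYYY => sskYY   [Y → k]
sskYY => sskkY   [Y → k]
sskkY => sskkk   [Y → k]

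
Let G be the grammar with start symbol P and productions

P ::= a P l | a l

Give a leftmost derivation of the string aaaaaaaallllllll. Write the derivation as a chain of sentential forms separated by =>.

P => aPl   [P ::= a P l]
aPl => aaPll   [P ::= a P l]
aaPll => aaaPlll   [P ::= a P l]
aaaPlll => aaaaPllll   [P ::= a P l]
aaaaPllll => aaaaaPlllll   [P ::= a P l]
aaaaaPlllll => aaaaaaPllllll   [P ::= a P l]
aaaaaaPllllll => aaaaaaaPlllllll   [P ::= a P l]
aaaaaaaPlllllll => aaaaaaaallllllll   [P ::= a l]

P => aPl => aaPll => aaaPlll => aaaaPllll => aaaaaPlllll => aaaaaaPllllll => aaaaaaaPlllllll => aaaaaaaallllllll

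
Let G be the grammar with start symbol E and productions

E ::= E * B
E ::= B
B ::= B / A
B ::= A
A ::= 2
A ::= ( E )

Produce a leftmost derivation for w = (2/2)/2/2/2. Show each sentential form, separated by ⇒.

E ⇒ B   [E ::= B]
B ⇒ B/A   [B ::= B / A]
B/A ⇒ B/A/A   [B ::= B / A]
B/A/A ⇒ B/A/A/A   [B ::= B / A]
B/A/A/A ⇒ A/A/A/A   [B ::= A]
A/A/A/A ⇒ (E)/A/A/A   [A ::= ( E )]
(E)/A/A/A ⇒ (B)/A/A/A   [E ::= B]
(B)/A/A/A ⇒ (B/A)/A/A/A   [B ::= B / A]
(B/A)/A/A/A ⇒ (A/A)/A/A/A   [B ::= A]
(A/A)/A/A/A ⇒ (2/A)/A/A/A   [A ::= 2]
(2/A)/A/A/A ⇒ (2/2)/A/A/A   [A ::= 2]
(2/2)/A/A/A ⇒ (2/2)/2/A/A   [A ::= 2]
(2/2)/2/A/A ⇒ (2/2)/2/2/A   [A ::= 2]
(2/2)/2/2/A ⇒ (2/2)/2/2/2   [A ::= 2]

E⇒B⇒B/A⇒B/A/A⇒B/A/A/A⇒A/A/A/A⇒(E)/A/A/A⇒(B)/A/A/A⇒(B/A)/A/A/A⇒(A/A)/A/A/A⇒(2/A)/A/A/A⇒(2/2)/A/A/A⇒(2/2)/2/A/A⇒(2/2)/2/2/A⇒(2/2)/2/2/2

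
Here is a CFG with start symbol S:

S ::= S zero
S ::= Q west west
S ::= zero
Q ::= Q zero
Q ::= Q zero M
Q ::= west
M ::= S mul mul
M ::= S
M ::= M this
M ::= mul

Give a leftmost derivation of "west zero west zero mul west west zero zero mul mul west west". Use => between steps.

S => Q west west => Q zero M west west => west zero M west west => west zero S mul mul west west => west zero S zero mul mul west west => west zero S zero zero mul mul west west => west zero Q west west zero zero mul mul west west => west zero Q zero M west west zero zero mul mul west west => west zero west zero M west west zero zero mul mul west west => west zero west zero mul west west zero zero mul mul west west

S => Q west west   [S ::= Q west west]
Q west west => Q zero M west west   [Q ::= Q zero M]
Q zero M west west => west zero M west west   [Q ::= west]
west zero M west west => west zero S mul mul west west   [M ::= S mul mul]
west zero S mul mul west west => west zero S zero mul mul west west   [S ::= S zero]
west zero S zero mul mul west west => west zero S zero zero mul mul west west   [S ::= S zero]
west zero S zero zero mul mul west west => west zero Q west west zero zero mul mul west west   [S ::= Q west west]
west zero Q west west zero zero mul mul west west => west zero Q zero M west west zero zero mul mul west west   [Q ::= Q zero M]
west zero Q zero M west west zero zero mul mul west west => west zero west zero M west west zero zero mul mul west west   [Q ::= west]
west zero west zero M west west zero zero mul mul west west => west zero west zero mul west west zero zero mul mul west west   [M ::= mul]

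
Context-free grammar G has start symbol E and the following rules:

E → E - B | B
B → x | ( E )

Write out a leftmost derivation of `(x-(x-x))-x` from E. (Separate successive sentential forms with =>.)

E => E-B   [E → E - B]
E-B => B-B   [E → B]
B-B => (E)-B   [B → ( E )]
(E)-B => (E-B)-B   [E → E - B]
(E-B)-B => (B-B)-B   [E → B]
(B-B)-B => (x-B)-B   [B → x]
(x-B)-B => (x-(E))-B   [B → ( E )]
(x-(E))-B => (x-(E-B))-B   [E → E - B]
(x-(E-B))-B => (x-(B-B))-B   [E → B]
(x-(B-B))-B => (x-(x-B))-B   [B → x]
(x-(x-B))-B => (x-(x-x))-B   [B → x]
(x-(x-x))-B => (x-(x-x))-x   [B → x]

E=>E-B=>B-B=>(E)-B=>(E-B)-B=>(B-B)-B=>(x-B)-B=>(x-(E))-B=>(x-(E-B))-B=>(x-(B-B))-B=>(x-(x-B))-B=>(x-(x-x))-B=>(x-(x-x))-x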